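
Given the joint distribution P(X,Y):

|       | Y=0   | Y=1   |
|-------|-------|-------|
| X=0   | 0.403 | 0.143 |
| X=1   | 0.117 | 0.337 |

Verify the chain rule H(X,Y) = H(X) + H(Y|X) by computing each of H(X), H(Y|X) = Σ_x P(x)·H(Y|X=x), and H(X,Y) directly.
H(X) = 0.9939 bits, H(Y|X) = 0.8267 bits, H(X,Y) = 1.8206 bits

Marginal of X (row sums):
  P(X=0) = 0.403 + 0.143 = 0.546
  P(X=1) = 0.117 + 0.337 = 0.454
H(X) = -[0.546·log₂(0.546) + 0.454·log₂(0.454)]
  = 0.4767 + 0.5172 = 0.9939 bits

H(Y|X) = Σ_x P(x)·H(Y|X=x):
  X=0: P(X=0) = 0.546, P(Y|X=0) = (31/42, 11/42) → H(Y|X=0) = 0.8296
  X=1: P(X=1) = 0.454, P(Y|X=1) = (117/454, 337/454) → H(Y|X=1) = 0.8233
H(Y|X) = 0.546·0.8296 + 0.454·0.8233 = 0.8267 bits

H(X,Y) = -Σ_{x,y} P(x,y) log₂ P(x,y). Per-cell terms -P(x,y)·log₂P(x,y):
  X=0: 0.5284, 0.4012
  X=1: 0.3622, 0.5288
Sum of the 4 terms: H(X,Y) = 1.8206 bits

Chain rule check:
  H(X) + H(Y|X) = 0.9939 + 0.8267 = 1.8206 bits
  H(X,Y) = 1.8206 bits
✓ Chain rule verified.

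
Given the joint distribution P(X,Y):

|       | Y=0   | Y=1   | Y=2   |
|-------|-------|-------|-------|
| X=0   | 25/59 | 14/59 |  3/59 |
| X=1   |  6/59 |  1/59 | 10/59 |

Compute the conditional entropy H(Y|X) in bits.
1.2387 bits

H(Y|X) = H(X,Y) - H(X)

H(X,Y) = -Σ_{x,y} P(x,y) log₂ P(x,y). Per-cell terms -P(x,y)·log₂P(x,y):
  X=0: 0.52491, 0.49244, 0.21853
  X=1: 0.33536, 0.09971, 0.43402
Sum of the 6 terms: H(X,Y) = 2.1050 bits

Marginal of X (row sums):
  P(X=0) = 25/59 + 14/59 + 3/59 = 42/59
  P(X=1) = 6/59 + 1/59 + 10/59 = 17/59
H(X) = -[(42/59)·log₂(42/59) + (17/59)·log₂(17/59)]
  = 0.34905 + 0.51726 = 0.8663 bits

H(Y|X) = H(X,Y) - H(X) = 2.1050 - 0.8663 = 1.2387 bits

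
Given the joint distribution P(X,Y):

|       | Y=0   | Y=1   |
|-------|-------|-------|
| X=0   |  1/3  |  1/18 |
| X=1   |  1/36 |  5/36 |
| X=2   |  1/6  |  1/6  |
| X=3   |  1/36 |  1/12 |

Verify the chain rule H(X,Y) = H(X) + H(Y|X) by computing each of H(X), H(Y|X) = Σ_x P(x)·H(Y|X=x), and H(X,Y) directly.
H(X) = 1.8413 bits, H(Y|X) = 0.7619 bits, H(X,Y) = 2.6032 bits

Marginal of X (row sums):
  P(X=0) = 1/3 + 1/18 = 7/18
  P(X=1) = 1/36 + 5/36 = 1/6
  P(X=2) = 1/6 + 1/6 = 1/3
  P(X=3) = 1/36 + 1/12 = 1/9
H(X) = -[(7/18)·log₂(7/18) + (1/6)·log₂(1/6) + (1/3)·log₂(1/3) + (1/9)·log₂(1/9)]
  = 0.5298884 + 0.4308271 + 0.5283208 + 0.3522139 = 1.8413 bits

H(Y|X) = Σ_x P(x)·H(Y|X=x):
  X=0: P(X=0) = 7/18, P(Y|X=0) = (6/7, 1/7) → H(Y|X=0) = 0.5916728
  X=1: P(X=1) = 1/6, P(Y|X=1) = (1/6, 5/6) → H(Y|X=1) = 0.6500224
  X=2: P(X=2) = 1/3, P(Y|X=2) = (1/2, 1/2) → H(Y|X=2) = 1.0000000
  X=3: P(X=3) = 1/9, P(Y|X=3) = (1/4, 3/4) → H(Y|X=3) = 0.8112781
H(Y|X) = (7/18)·0.5916728 + (1/6)·0.6500224 + (1/3)·1.0000000 + (1/9)·0.8112781 = 0.7619 bits

H(X,Y) = -Σ_{x,y} P(x,y) log₂ P(x,y). Per-cell terms -P(x,y)·log₂P(x,y):
  X=0: 0.5283208, 0.2316625
  X=1: 0.1436090, 0.3955551
  X=2: 0.4308271, 0.4308271
  X=3: 0.1436090, 0.2987469
Sum of the 8 terms: H(X,Y) = 2.6032 bits

Chain rule check:
  H(X) + H(Y|X) = 1.8413 + 0.7619 = 2.6032 bits
  H(X,Y) = 2.6032 bits
✓ Chain rule verified.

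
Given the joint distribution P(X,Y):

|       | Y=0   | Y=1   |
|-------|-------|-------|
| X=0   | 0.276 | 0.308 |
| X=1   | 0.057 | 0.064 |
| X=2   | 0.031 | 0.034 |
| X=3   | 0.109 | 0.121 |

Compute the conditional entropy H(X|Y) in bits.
1.5658 bits

H(X|Y) = H(X,Y) - H(Y)

H(X,Y) = -Σ_{x,y} P(x,y) log₂ P(x,y). Per-cell terms -P(x,y)·log₂P(x,y):
  X=0: 0.51260, 0.52329
  X=1: 0.23557, 0.25381
  X=2: 0.15536, 0.16586
  X=3: 0.34854, 0.36868
Sum of the 8 terms: H(X,Y) = 2.5637 bits

Marginal of Y (column sums):
  P(Y=0) = 0.276 + 0.057 + 0.031 + 0.109 = 0.473
  P(Y=1) = 0.308 + 0.064 + 0.034 + 0.121 = 0.527
H(Y) = -[0.473·log₂(0.473) + 0.527·log₂(0.527)]
  = 0.51088 + 0.48701 = 0.9979 bits

H(X|Y) = H(X,Y) - H(Y) = 2.5637 - 0.9979 = 1.5658 bits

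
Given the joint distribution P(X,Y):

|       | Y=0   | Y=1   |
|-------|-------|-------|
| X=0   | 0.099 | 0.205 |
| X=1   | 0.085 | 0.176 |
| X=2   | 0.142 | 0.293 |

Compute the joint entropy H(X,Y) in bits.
2.4612 bits

H(X,Y) = -Σ_{x,y} P(x,y) log₂ P(x,y). Per-cell terms -P(x,y)·log₂P(x,y):
  X=0: 0.3303, 0.4687
  X=1: 0.3023, 0.4411
  X=2: 0.3999, 0.5189
Sum of the 6 terms: H(X,Y) = 2.4612 bits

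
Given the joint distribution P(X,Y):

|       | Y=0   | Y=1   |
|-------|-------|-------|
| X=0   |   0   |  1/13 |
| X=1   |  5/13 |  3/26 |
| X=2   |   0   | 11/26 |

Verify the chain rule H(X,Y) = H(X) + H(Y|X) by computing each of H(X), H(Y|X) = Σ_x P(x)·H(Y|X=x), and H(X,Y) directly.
H(X) = 1.3097 bits, H(Y|X) = 0.3897 bits, H(X,Y) = 1.6994 bits

Marginal of X (row sums):
  P(X=0) = 0 + 1/13 = 1/13
  P(X=1) = 5/13 + 3/26 = 1/2
  P(X=2) = 0 + 11/26 = 11/26
H(X) = -[(1/13)·log₂(1/13) + (1/2)·log₂(1/2) + (11/26)·log₂(11/26)]
  = 0.28465 + 0.50000 + 0.52504 = 1.3097 bits

H(Y|X) = Σ_x P(x)·H(Y|X=x):
  X=0: P(X=0) = 1/13, P(Y|X=0) = (0, 1) → H(Y|X=0) = 0.00000
  X=1: P(X=1) = 1/2, P(Y|X=1) = (10/13, 3/13) → H(Y|X=1) = 0.77935
  X=2: P(X=2) = 11/26, P(Y|X=2) = (0, 1) → H(Y|X=2) = 0.00000
H(Y|X) = (1/13)·0.00000 + (1/2)·0.77935 + (11/26)·0.00000 = 0.3897 bits

H(X,Y) = -Σ_{x,y} P(x,y) log₂ P(x,y). Per-cell terms -P(x,y)·log₂P(x,y):
  X=0: 0.00000, 0.28465
  X=1: 0.53020, 0.35948
  X=2: 0.00000, 0.52504
  (cells with P = 0 contribute 0)
Sum of the 6 terms: H(X,Y) = 1.6994 bits

Chain rule check:
  H(X) + H(Y|X) = 1.3097 + 0.3897 = 1.6994 bits
  H(X,Y) = 1.6994 bits
✓ Chain rule verified.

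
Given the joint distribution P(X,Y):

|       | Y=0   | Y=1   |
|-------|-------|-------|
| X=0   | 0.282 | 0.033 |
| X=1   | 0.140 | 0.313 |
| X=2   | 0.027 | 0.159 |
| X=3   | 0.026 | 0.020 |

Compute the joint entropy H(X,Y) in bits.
2.4113 bits

H(X,Y) = -Σ_{x,y} P(x,y) log₂ P(x,y). Per-cell terms -P(x,y)·log₂P(x,y):
  X=0: 0.5150, 0.1624
  X=1: 0.3971, 0.5245
  X=2: 0.1407, 0.4218
  X=3: 0.1369, 0.1129
Sum of the 8 terms: H(X,Y) = 2.4113 bits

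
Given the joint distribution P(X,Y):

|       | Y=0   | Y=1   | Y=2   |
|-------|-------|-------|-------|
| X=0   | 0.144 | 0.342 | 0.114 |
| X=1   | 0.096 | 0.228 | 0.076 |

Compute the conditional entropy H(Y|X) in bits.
1.4116 bits

H(Y|X) = H(X,Y) - H(X)

H(X,Y) = -Σ_{x,y} P(x,y) log₂ P(x,y). Per-cell terms -P(x,y)·log₂P(x,y):
  X=0: 0.4026, 0.5294, 0.3571
  X=1: 0.3246, 0.4863, 0.2826
Sum of the 6 terms: H(X,Y) = 2.3826 bits

Marginal of X (row sums):
  P(X=0) = 0.144 + 0.342 + 0.114 = 0.600
  P(X=1) = 0.096 + 0.228 + 0.076 = 0.400
H(X) = -[0.600·log₂(0.600) + 0.400·log₂(0.400)]
  = 0.4422 + 0.5288 = 0.9710 bits

H(Y|X) = H(X,Y) - H(X) = 2.3826 - 0.9710 = 1.4116 bits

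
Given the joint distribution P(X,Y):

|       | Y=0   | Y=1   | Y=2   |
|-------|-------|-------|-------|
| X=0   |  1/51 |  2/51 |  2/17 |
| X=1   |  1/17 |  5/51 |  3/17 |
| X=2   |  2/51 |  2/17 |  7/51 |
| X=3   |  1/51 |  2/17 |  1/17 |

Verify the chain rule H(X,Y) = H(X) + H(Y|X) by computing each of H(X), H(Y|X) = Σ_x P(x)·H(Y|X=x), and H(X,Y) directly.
H(X) = 1.9501 bits, H(Y|X) = 1.3727 bits, H(X,Y) = 3.3228 bits

Marginal of X (row sums):
  P(X=0) = 1/51 + 2/51 + 2/17 = 3/17
  P(X=1) = 1/17 + 5/51 + 3/17 = 1/3
  P(X=2) = 2/51 + 2/17 + 7/51 = 5/17
  P(X=3) = 1/51 + 2/17 + 1/17 = 10/51
H(X) = -[(3/17)·log₂(3/17) + (1/3)·log₂(1/3) + (5/17)·log₂(5/17) + (10/51)·log₂(10/51)]
  = 0.44162 + 0.52832 + 0.51927 + 0.46088 = 1.9501 bits

H(Y|X) = Σ_x P(x)·H(Y|X=x):
  X=0: P(X=0) = 3/17, P(Y|X=0) = (1/9, 2/9, 2/3) → H(Y|X=0) = 1.22439
  X=1: P(X=1) = 1/3, P(Y|X=1) = (3/17, 5/17, 9/17) → H(Y|X=1) = 1.44665
  X=2: P(X=2) = 5/17, P(Y|X=2) = (2/15, 2/5, 7/15) → H(Y|X=2) = 1.42947
  X=3: P(X=3) = 10/51, P(Y|X=3) = (1/10, 3/5, 3/10) → H(Y|X=3) = 1.29546
H(Y|X) = (3/17)·1.22439 + (1/3)·1.44665 + (5/17)·1.42947 + (10/51)·1.29546 = 1.3727 bits

H(X,Y) = -Σ_{x,y} P(x,y) log₂ P(x,y). Per-cell terms -P(x,y)·log₂P(x,y):
  X=0: 0.11122, 0.18323, 0.36323
  X=1: 0.24044, 0.32848, 0.44162
  X=2: 0.18323, 0.36323, 0.39324
  X=3: 0.11122, 0.36323, 0.24044
Sum of the 12 terms: H(X,Y) = 3.3228 bits

Chain rule check:
  H(X) + H(Y|X) = 1.9501 + 1.3727 = 3.3228 bits
  H(X,Y) = 3.3228 bits
✓ Chain rule verified.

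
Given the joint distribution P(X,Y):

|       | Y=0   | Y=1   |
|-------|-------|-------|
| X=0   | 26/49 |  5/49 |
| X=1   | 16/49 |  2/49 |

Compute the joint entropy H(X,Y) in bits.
1.5367 bits

H(X,Y) = -Σ_{x,y} P(x,y) log₂ P(x,y). Per-cell terms -P(x,y)·log₂P(x,y):
  X=0: 0.48512, 0.33600
  X=1: 0.52725, 0.18836
Sum of the 4 terms: H(X,Y) = 1.5367 bits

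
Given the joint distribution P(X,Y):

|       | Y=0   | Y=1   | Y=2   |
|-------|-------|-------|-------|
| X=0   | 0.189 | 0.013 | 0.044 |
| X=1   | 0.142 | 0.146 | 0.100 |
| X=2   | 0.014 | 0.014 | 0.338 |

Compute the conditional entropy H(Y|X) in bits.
1.0143 bits

H(Y|X) = H(X,Y) - H(X)

H(X,Y) = -Σ_{x,y} P(x,y) log₂ P(x,y). Per-cell terms -P(x,y)·log₂P(x,y):
  X=0: 0.4543, 0.0814, 0.1983
  X=1: 0.3999, 0.4053, 0.3322
  X=2: 0.0862, 0.0862, 0.5289
Sum of the 9 terms: H(X,Y) = 2.5727 bits

Marginal of X (row sums):
  P(X=0) = 0.189 + 0.013 + 0.044 = 0.246
  P(X=1) = 0.142 + 0.146 + 0.100 = 0.388
  P(X=2) = 0.014 + 0.014 + 0.338 = 0.366
H(X) = -[0.246·log₂(0.246) + 0.388·log₂(0.388) + 0.366·log₂(0.366)]
  = 0.4977 + 0.5300 + 0.5307 = 1.5584 bits

H(Y|X) = H(X,Y) - H(X) = 2.5727 - 1.5584 = 1.0143 bits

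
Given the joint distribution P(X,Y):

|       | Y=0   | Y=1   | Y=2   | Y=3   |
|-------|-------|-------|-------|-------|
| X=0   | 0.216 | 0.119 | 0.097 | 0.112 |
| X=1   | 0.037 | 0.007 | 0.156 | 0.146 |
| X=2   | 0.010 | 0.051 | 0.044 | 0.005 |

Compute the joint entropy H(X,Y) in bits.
3.0947 bits

H(X,Y) = -Σ_{x,y} P(x,y) log₂ P(x,y). Per-cell terms -P(x,y)·log₂P(x,y):
  X=0: 0.477554, 0.365445, 0.326490, 0.353744
  X=1: 0.175984, 0.050109, 0.418140, 0.405290
  X=2: 0.066439, 0.218961, 0.198280, 0.038219
Sum of the 12 terms: H(X,Y) = 3.0947 bits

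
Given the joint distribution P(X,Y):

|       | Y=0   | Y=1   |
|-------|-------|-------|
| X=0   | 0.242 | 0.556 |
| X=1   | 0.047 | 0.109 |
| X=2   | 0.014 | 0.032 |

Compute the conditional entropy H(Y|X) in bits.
0.8849 bits

H(Y|X) = H(X,Y) - H(X)

H(X,Y) = -Σ_{x,y} P(x,y) log₂ P(x,y). Per-cell terms -P(x,y)·log₂P(x,y):
  X=0: 0.49535, 0.47084
  X=1: 0.20733, 0.34854
  X=2: 0.08622, 0.15891
Sum of the 6 terms: H(X,Y) = 1.7672 bits

Marginal of X (row sums):
  P(X=0) = 0.242 + 0.556 = 0.798
  P(X=1) = 0.047 + 0.109 = 0.156
  P(X=2) = 0.014 + 0.032 = 0.046
H(X) = -[0.798·log₂(0.798) + 0.156·log₂(0.156) + 0.046·log₂(0.046)]
  = 0.25978 + 0.41814 + 0.20434 = 0.8823 bits

H(Y|X) = H(X,Y) - H(X) = 1.7672 - 0.8823 = 0.8849 bits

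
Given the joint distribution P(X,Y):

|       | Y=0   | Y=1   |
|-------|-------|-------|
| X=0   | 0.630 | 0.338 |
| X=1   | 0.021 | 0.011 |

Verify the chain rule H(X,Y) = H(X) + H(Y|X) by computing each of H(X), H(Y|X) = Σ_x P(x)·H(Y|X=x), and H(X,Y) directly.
H(X) = 0.2043 bits, H(Y|X) = 0.9332 bits, H(X,Y) = 1.1375 bits

Marginal of X (row sums):
  P(X=0) = 0.630 + 0.338 = 0.968
  P(X=1) = 0.021 + 0.011 = 0.032
H(X) = -[0.968·log₂(0.968) + 0.032·log₂(0.032)]
  = 0.04542 + 0.15891 = 0.2043 bits

H(Y|X) = Σ_x P(x)·H(Y|X=x):
  X=0: P(X=0) = 0.968, P(Y|X=0) = (315/484, 169/484) → H(Y|X=0) = 0.93333
  X=1: P(X=1) = 0.032, P(Y|X=1) = (21/32, 11/32) → H(Y|X=1) = 0.92836
H(Y|X) = 0.968·0.93333 + 0.032·0.92836 = 0.9332 bits

H(X,Y) = -Σ_{x,y} P(x,y) log₂ P(x,y). Per-cell terms -P(x,y)·log₂P(x,y):
  X=0: 0.41994, 0.52894
  X=1: 0.11704, 0.07157
Sum of the 4 terms: H(X,Y) = 1.1375 bits

Chain rule check:
  H(X) + H(Y|X) = 0.2043 + 0.9332 = 1.1375 bits
  H(X,Y) = 1.1375 bits
✓ Chain rule verified.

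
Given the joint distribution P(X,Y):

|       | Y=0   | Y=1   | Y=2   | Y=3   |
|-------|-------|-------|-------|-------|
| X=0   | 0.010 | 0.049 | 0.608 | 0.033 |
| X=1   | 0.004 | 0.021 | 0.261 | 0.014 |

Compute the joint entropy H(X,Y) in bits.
1.6194 bits

H(X,Y) = -Σ_{x,y} P(x,y) log₂ P(x,y). Per-cell terms -P(x,y)·log₂P(x,y):
  X=0: 0.0664, 0.2132, 0.4365, 0.1624
  X=1: 0.0319, 0.1170, 0.5058, 0.0862
Sum of the 8 terms: H(X,Y) = 1.6194 bits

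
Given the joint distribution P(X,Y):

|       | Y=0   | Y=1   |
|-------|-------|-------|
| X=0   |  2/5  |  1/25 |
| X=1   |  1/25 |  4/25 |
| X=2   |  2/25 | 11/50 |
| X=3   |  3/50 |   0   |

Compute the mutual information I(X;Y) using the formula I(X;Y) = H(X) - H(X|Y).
0.3927 bits

I(X;Y) = H(X) - H(X|Y)

Marginal of X (row sums):
  P(X=0) = 2/5 + 1/25 = 11/25
  P(X=1) = 1/25 + 4/25 = 1/5
  P(X=2) = 2/25 + 11/50 = 3/10
  P(X=3) = 3/50 + 0 = 3/50
H(X) = -[(11/25)·log₂(11/25) + (1/5)·log₂(1/5) + (3/10)·log₂(3/10) + (3/50)·log₂(3/50)]
  = 0.52115 + 0.46439 + 0.52109 + 0.24353 = 1.75016 bits

Marginal of Y (column sums):
  P(Y=0) = 2/5 + 1/25 + 2/25 + 3/50 = 29/50
  P(Y=1) = 1/25 + 4/25 + 11/50 + 0 = 21/50
H(X|Y) = Σ_y P(y)·H(X|Y=y):
  Y=0: P(Y=0) = 29/50, P(X|Y=0) = (20/29, 2/29, 4/29, 3/29) → H(X|Y=0) = 1.36855
  Y=1: P(Y=1) = 21/50, P(X|Y=1) = (2/21, 8/21, 11/21, 0) → H(X|Y=1) = 1.34214
H(X|Y) = (29/50)·1.36855 + (21/50)·1.34214 = 1.35746 bits

I(X;Y) = H(X) - H(X|Y) = 1.75016 - 1.35746 = 0.3927 bits

Cross-check via I(X;Y) = H(X) + H(Y) - H(X,Y): computing H(Y) from the column sums and H(X,Y) from the 8 cells in the same way gives H(Y) = 0.98145 bits and H(X,Y) = 2.33891 bits, so
I(X;Y) = 1.75016 + 0.98145 - 2.33891 = 0.3927 bits ✓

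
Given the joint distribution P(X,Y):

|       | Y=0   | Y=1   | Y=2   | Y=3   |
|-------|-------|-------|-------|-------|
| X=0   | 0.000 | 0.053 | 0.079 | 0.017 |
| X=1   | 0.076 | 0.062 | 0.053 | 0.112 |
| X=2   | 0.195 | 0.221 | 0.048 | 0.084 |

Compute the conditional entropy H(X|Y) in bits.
1.2154 bits

H(X|Y) = H(X,Y) - H(Y)

H(X,Y) = -Σ_{x,y} P(x,y) log₂ P(x,y). Per-cell terms -P(x,y)·log₂P(x,y):
  X=0: 0.0000, 0.2246, 0.2893, 0.0999
  X=1: 0.2826, 0.2487, 0.2246, 0.3537
  X=2: 0.4599, 0.4813, 0.2103, 0.3002
  (cells with P = 0 contribute 0)
Sum of the 12 terms: H(X,Y) = 3.1751 bits

Marginal of Y (column sums):
  P(Y=0) = 0.000 + 0.076 + 0.195 = 0.271
  P(Y=1) = 0.053 + 0.062 + 0.221 = 0.336
  P(Y=2) = 0.079 + 0.053 + 0.048 = 0.180
  P(Y=3) = 0.017 + 0.112 + 0.084 = 0.213
H(Y) = -[0.271·log₂(0.271) + 0.336·log₂(0.336) + 0.180·log₂(0.180) + 0.213·log₂(0.213)]
  = 0.5105 + 0.5287 + 0.4453 + 0.4752 = 1.9597 bits

H(X|Y) = H(X,Y) - H(Y) = 3.1751 - 1.9597 = 1.2154 bits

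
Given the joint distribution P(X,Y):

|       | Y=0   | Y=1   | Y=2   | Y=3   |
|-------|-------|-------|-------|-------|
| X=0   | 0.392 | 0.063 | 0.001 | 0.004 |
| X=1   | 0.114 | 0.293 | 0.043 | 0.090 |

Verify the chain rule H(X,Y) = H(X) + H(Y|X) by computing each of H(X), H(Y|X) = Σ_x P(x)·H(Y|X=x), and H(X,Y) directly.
H(X) = 0.9954 bits, H(Y|X) = 1.2113 bits, H(X,Y) = 2.2066 bits

Marginal of X (row sums):
  P(X=0) = 0.392 + 0.063 + 0.001 + 0.004 = 0.460
  P(X=1) = 0.114 + 0.293 + 0.043 + 0.090 = 0.540
H(X) = -[0.460·log₂(0.460) + 0.540·log₂(0.540)]
  = 0.51534 + 0.48004 = 0.9954 bits

H(Y|X) = Σ_x P(x)·H(Y|X=x):
  X=0: P(X=0) = 0.460, P(Y|X=0) = (98/115, 63/460, 1/460, 1/115) → H(Y|X=0) = 0.66824
  X=1: P(X=1) = 0.540, P(Y|X=1) = (19/90, 293/540, 43/540, 1/6) → H(Y|X=1) = 1.67384
H(Y|X) = 0.460·0.66824 + 0.540·1.67384 = 1.2113 bits

H(X,Y) = -Σ_{x,y} P(x,y) log₂ P(x,y). Per-cell terms -P(x,y)·log₂P(x,y):
  X=0: 0.52962, 0.25128, 0.00997, 0.03186
  X=1: 0.35715, 0.51891, 0.19520, 0.31265
Sum of the 8 terms: H(X,Y) = 2.2066 bits

Chain rule check:
  H(X) + H(Y|X) = 0.9954 + 1.2113 = 2.2067 bits
  H(X,Y) = 2.2066 bits
✓ Chain rule verified (Δ = 0.0001 is 4-dp rounding noise: each of the three values was rounded independently).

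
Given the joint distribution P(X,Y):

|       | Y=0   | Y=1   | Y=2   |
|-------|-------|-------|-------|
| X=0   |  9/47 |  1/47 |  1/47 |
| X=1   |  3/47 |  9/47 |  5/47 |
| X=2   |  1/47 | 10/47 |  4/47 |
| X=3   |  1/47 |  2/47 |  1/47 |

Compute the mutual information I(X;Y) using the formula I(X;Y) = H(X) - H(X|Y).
0.3000 bits

I(X;Y) = H(X) - H(X|Y)

Marginal of X (row sums):
  P(X=0) = 9/47 + 1/47 + 1/47 = 11/47
  P(X=1) = 3/47 + 9/47 + 5/47 = 17/47
  P(X=2) = 1/47 + 10/47 + 4/47 = 15/47
  P(X=3) = 1/47 + 2/47 + 1/47 = 4/47
H(X) = -[(11/47)·log₂(11/47) + (17/47)·log₂(17/47) + (15/47)·log₂(15/47) + (4/47)·log₂(4/47)]
  = 0.49036 + 0.53066 + 0.52586 + 0.30252 = 1.8494 bits

Marginal of Y (column sums):
  P(Y=0) = 9/47 + 3/47 + 1/47 + 1/47 = 14/47
  P(Y=1) = 1/47 + 9/47 + 10/47 + 2/47 = 22/47
  P(Y=2) = 1/47 + 5/47 + 4/47 + 1/47 = 11/47
H(X|Y) = Σ_y P(y)·H(X|Y=y):
  Y=0: P(Y=0) = 14/47, P(X|Y=0) = (9/14, 3/14, 1/14, 1/14) → H(X|Y=0) = 1.42991
  Y=1: P(Y=1) = 22/47, P(X|Y=1) = (1/22, 9/22, 5/11, 1/11) → H(X|Y=1) = 1.56177
  Y=2: P(Y=2) = 11/47, P(X|Y=2) = (1/11, 5/11, 4/11, 1/11) → H(X|Y=2) = 1.67674
H(X|Y) = (14/47)·1.42991 + (22/47)·1.56177 + (11/47)·1.67674 = 1.5494 bits

I(X;Y) = H(X) - H(X|Y) = 1.8494 - 1.5494 = 0.3000 bits

Cross-check via I(X;Y) = H(X) + H(Y) - H(X,Y): computing H(Y) from the column sums and H(X,Y) from the 12 cells in the same way gives H(Y) = 1.5234 bits and H(X,Y) = 3.0728 bits, so
I(X;Y) = 1.8494 + 1.5234 - 3.0728 = 0.3000 bits ✓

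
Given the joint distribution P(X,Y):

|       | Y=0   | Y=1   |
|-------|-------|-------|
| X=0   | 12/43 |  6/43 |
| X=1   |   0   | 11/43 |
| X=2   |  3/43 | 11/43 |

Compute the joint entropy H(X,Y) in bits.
2.1846 bits

H(X,Y) = -Σ_{x,y} P(x,y) log₂ P(x,y). Per-cell terms -P(x,y)·log₂P(x,y):
  X=0: 0.5139, 0.3965
  X=1: 0.0000, 0.5031
  X=2: 0.2680, 0.5031
  (cells with P = 0 contribute 0)
Sum of the 6 terms: H(X,Y) = 2.1846 bits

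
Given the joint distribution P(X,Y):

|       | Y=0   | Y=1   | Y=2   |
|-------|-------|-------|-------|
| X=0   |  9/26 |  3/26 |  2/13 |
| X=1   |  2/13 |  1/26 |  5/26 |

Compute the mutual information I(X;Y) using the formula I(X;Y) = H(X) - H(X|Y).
0.0481 bits

I(X;Y) = H(X) - H(X|Y)

Marginal of X (row sums):
  P(X=0) = 9/26 + 3/26 + 2/13 = 8/13
  P(X=1) = 2/13 + 1/26 + 5/26 = 5/13
H(X) = -[(8/13)·log₂(8/13) + (5/13)·log₂(5/13)]
  = 0.43104 + 0.53020 = 0.96124 bits

Marginal of Y (column sums):
  P(Y=0) = 9/26 + 2/13 = 1/2
  P(Y=1) = 3/26 + 1/26 = 2/13
  P(Y=2) = 2/13 + 5/26 = 9/26
H(X|Y) = Σ_y P(y)·H(X|Y=y):
  Y=0: P(Y=0) = 1/2, P(X|Y=0) = (9/13, 4/13) → H(X|Y=0) = 0.89049
  Y=1: P(Y=1) = 2/13, P(X|Y=1) = (3/4, 1/4) → H(X|Y=1) = 0.81128
  Y=2: P(Y=2) = 9/26, P(X|Y=2) = (4/9, 5/9) → H(X|Y=2) = 0.99108
H(X|Y) = (1/2)·0.89049 + (2/13)·0.81128 + (9/26)·0.99108 = 0.91312 bits

I(X;Y) = H(X) - H(X|Y) = 0.96124 - 0.91312 = 0.0481 bits

Cross-check via I(X;Y) = H(X) + H(Y) - H(X,Y): computing H(Y) from the column sums and H(X,Y) from the 6 cells in the same way gives H(Y) = 1.44525 bits and H(X,Y) = 2.35837 bits, so
I(X;Y) = 0.96124 + 1.44525 - 2.35837 = 0.0481 bits ✓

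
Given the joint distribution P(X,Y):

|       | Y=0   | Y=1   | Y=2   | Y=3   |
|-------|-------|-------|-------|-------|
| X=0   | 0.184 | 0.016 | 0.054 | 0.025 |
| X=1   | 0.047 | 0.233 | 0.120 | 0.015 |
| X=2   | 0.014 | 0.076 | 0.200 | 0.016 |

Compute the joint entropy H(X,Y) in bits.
2.9888 bits

H(X,Y) = -Σ_{x,y} P(x,y) log₂ P(x,y). Per-cell terms -P(x,y)·log₂P(x,y):
  X=0: 0.44937, 0.09545, 0.22739, 0.13305
  X=1: 0.20733, 0.48967, 0.36707, 0.09088
  X=2: 0.08622, 0.28256, 0.46439, 0.09545
Sum of the 12 terms: H(X,Y) = 2.9888 bits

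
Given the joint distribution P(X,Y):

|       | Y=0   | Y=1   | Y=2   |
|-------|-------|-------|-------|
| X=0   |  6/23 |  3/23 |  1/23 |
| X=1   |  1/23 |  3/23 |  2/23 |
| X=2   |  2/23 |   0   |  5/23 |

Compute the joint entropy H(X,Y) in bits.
2.7571 bits

H(X,Y) = -Σ_{x,y} P(x,y) log₂ P(x,y). Per-cell terms -P(x,y)·log₂P(x,y):
  X=0: 0.5057, 0.3833, 0.1967
  X=1: 0.1967, 0.3833, 0.3064
  X=2: 0.3064, 0.0000, 0.4786
  (cells with P = 0 contribute 0)
Sum of the 9 terms: H(X,Y) = 2.7571 bits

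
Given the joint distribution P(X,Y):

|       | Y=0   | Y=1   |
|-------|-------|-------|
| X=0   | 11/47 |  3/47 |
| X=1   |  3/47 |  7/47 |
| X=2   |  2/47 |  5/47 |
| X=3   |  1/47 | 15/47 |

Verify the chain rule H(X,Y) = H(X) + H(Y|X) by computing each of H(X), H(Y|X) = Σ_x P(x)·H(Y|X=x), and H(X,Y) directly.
H(X) = 1.9339 bits, H(Y|X) = 0.6542 bits, H(X,Y) = 2.5880 bits

Marginal of X (row sums):
  P(X=0) = 11/47 + 3/47 = 14/47
  P(X=1) = 3/47 + 7/47 = 10/47
  P(X=2) = 2/47 + 5/47 = 7/47
  P(X=3) = 1/47 + 15/47 = 16/47
H(X) = -[(14/47)·log₂(14/47) + (10/47)·log₂(10/47) + (7/47)·log₂(7/47) + (16/47)·log₂(16/47)]
  = 0.52045 + 0.47503 + 0.40916 + 0.52922 = 1.9339 bits

H(Y|X) = Σ_x P(x)·H(Y|X=x):
  X=0: P(X=0) = 14/47, P(Y|X=0) = (11/14, 3/14) → H(Y|X=0) = 0.74960
  X=1: P(X=1) = 10/47, P(Y|X=1) = (3/10, 7/10) → H(Y|X=1) = 0.88129
  X=2: P(X=2) = 7/47, P(Y|X=2) = (2/7, 5/7) → H(Y|X=2) = 0.86312
  X=3: P(X=3) = 16/47, P(Y|X=3) = (1/16, 15/16) → H(Y|X=3) = 0.33729
H(Y|X) = (14/47)·0.74960 + (10/47)·0.88129 + (7/47)·0.86312 + (16/47)·0.33729 = 0.6542 bits

H(X,Y) = -Σ_{x,y} P(x,y) log₂ P(x,y). Per-cell terms -P(x,y)·log₂P(x,y):
  X=0: 0.49036, 0.25338
  X=1: 0.25338, 0.40916
  X=2: 0.19381, 0.34390
  X=3: 0.11818, 0.52586
Sum of the 8 terms: H(X,Y) = 2.5880 bits

Chain rule check:
  H(X) + H(Y|X) = 1.9339 + 0.6542 = 2.5881 bits
  H(X,Y) = 2.5880 bits
✓ Chain rule verified (Δ = 0.0001 is 4-dp rounding noise: each of the three values was rounded independently).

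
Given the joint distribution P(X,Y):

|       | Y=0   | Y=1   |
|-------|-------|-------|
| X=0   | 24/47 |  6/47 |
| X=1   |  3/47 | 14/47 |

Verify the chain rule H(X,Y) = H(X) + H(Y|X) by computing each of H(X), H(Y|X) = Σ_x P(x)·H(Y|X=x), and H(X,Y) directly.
H(X) = 0.9441 bits, H(Y|X) = 0.7040 bits, H(X,Y) = 1.6481 bits

Marginal of X (row sums):
  P(X=0) = 24/47 + 6/47 = 30/47
  P(X=1) = 3/47 + 14/47 = 17/47
H(X) = -[(30/47)·log₂(30/47) + (17/47)·log₂(17/47)]
  = 0.4134 + 0.5307 = 0.9441 bits

H(Y|X) = Σ_x P(x)·H(Y|X=x):
  X=0: P(X=0) = 30/47, P(Y|X=0) = (4/5, 1/5) → H(Y|X=0) = 0.7219
  X=1: P(X=1) = 17/47, P(Y|X=1) = (3/17, 14/17) → H(Y|X=1) = 0.6723
H(Y|X) = (30/47)·0.7219 + (17/47)·0.6723 = 0.7040 bits

H(X,Y) = -Σ_{x,y} P(x,y) log₂ P(x,y). Per-cell terms -P(x,y)·log₂P(x,y):
  X=0: 0.4951, 0.3791
  X=1: 0.2534, 0.5205
Sum of the 4 terms: H(X,Y) = 1.6481 bits

Chain rule check:
  H(X) + H(Y|X) = 0.9441 + 0.7040 = 1.6481 bits
  H(X,Y) = 1.6481 bits
✓ Chain rule verified.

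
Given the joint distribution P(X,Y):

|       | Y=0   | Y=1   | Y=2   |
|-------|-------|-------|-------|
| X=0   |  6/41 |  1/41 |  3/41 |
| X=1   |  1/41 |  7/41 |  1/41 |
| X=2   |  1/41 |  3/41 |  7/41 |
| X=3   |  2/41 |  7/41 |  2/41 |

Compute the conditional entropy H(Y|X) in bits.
1.2166 bits

H(Y|X) = H(X,Y) - H(X)

H(X,Y) = -Σ_{x,y} P(x,y) log₂ P(x,y). Per-cell terms -P(x,y)·log₂P(x,y):
  X=0: 0.40574, 0.13067, 0.27604
  X=1: 0.13067, 0.43540, 0.13067
  X=2: 0.13067, 0.27604, 0.43540
  X=3: 0.21256, 0.43540, 0.21256
Sum of the 12 terms: H(X,Y) = 3.2118 bits

Marginal of X (row sums):
  P(X=0) = 6/41 + 1/41 + 3/41 = 10/41
  P(X=1) = 1/41 + 7/41 + 1/41 = 9/41
  P(X=2) = 1/41 + 3/41 + 7/41 = 11/41
  P(X=3) = 2/41 + 7/41 + 2/41 = 11/41
H(X) = -[(10/41)·log₂(10/41) + (9/41)·log₂(9/41) + (11/41)·log₂(11/41) + (11/41)·log₂(11/41)]
  = 0.49649 + 0.48021 + 0.50925 + 0.50925 = 1.9952 bits

H(Y|X) = H(X,Y) - H(X) = 3.2118 - 1.9952 = 1.2166 bits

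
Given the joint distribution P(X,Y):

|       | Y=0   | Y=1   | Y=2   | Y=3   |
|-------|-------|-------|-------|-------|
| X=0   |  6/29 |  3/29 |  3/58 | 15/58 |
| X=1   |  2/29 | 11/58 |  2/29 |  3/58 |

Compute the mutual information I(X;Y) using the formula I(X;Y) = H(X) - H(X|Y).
0.1386 bits

I(X;Y) = H(X) - H(X|Y)

Marginal of X (row sums):
  P(X=0) = 6/29 + 3/29 + 3/58 + 15/58 = 18/29
  P(X=1) = 2/29 + 11/58 + 2/29 + 3/58 = 11/29
H(X) = -[(18/29)·log₂(18/29) + (11/29)·log₂(11/29)]
  = 0.4271 + 0.5305 = 0.9576 bits

Marginal of Y (column sums):
  P(Y=0) = 6/29 + 2/29 = 8/29
  P(Y=1) = 3/29 + 11/58 = 17/58
  P(Y=2) = 3/58 + 2/29 = 7/58
  P(Y=3) = 15/58 + 3/58 = 9/29
H(X|Y) = Σ_y P(y)·H(X|Y=y):
  Y=0: P(Y=0) = 8/29, P(X|Y=0) = (3/4, 1/4) → H(X|Y=0) = 0.8113
  Y=1: P(Y=1) = 17/58, P(X|Y=1) = (6/17, 11/17) → H(X|Y=1) = 0.9367
  Y=2: P(Y=2) = 7/58, P(X|Y=2) = (3/7, 4/7) → H(X|Y=2) = 0.9852
  Y=3: P(Y=3) = 9/29, P(X|Y=3) = (5/6, 1/6) → H(X|Y=3) = 0.6500
H(X|Y) = (8/29)·0.8113 + (17/58)·0.9367 + (7/58)·0.9852 + (9/29)·0.6500 = 0.8190 bits

I(X;Y) = H(X) - H(X|Y) = 0.9576 - 0.8190 = 0.1386 bits

Cross-check via I(X;Y) = H(X) + H(Y) - H(X,Y): computing H(Y) from the column sums and H(X,Y) from the 8 cells in the same way gives H(Y) = 1.9235 bits and H(X,Y) = 2.7425 bits, so
I(X;Y) = 0.9576 + 1.9235 - 2.7425 = 0.1386 bits ✓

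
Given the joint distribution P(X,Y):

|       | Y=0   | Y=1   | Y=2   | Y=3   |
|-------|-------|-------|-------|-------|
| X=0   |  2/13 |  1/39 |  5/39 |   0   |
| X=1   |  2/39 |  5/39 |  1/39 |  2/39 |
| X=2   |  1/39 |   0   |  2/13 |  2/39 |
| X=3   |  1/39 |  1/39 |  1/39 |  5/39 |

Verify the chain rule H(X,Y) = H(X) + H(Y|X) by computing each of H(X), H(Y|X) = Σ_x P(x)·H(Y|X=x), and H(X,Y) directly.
H(X) = 1.9837 bits, H(Y|X) = 1.4595 bits, H(X,Y) = 3.4431 bits

Marginal of X (row sums):
  P(X=0) = 2/13 + 1/39 + 5/39 + 0 = 4/13
  P(X=1) = 2/39 + 5/39 + 1/39 + 2/39 = 10/39
  P(X=2) = 1/39 + 0 + 2/13 + 2/39 = 3/13
  P(X=3) = 1/39 + 1/39 + 1/39 + 5/39 = 8/39
H(X) = -[(4/13)·log₂(4/13) + (10/39)·log₂(10/39) + (3/13)·log₂(3/13) + (8/39)·log₂(8/39)]
  = 0.5232 + 0.5035 + 0.4882 + 0.4688 = 1.9837 bits

H(Y|X) = Σ_x P(x)·H(Y|X=x):
  X=0: P(X=0) = 4/13, P(Y|X=0) = (1/2, 1/12, 5/12, 0) → H(Y|X=0) = 1.3250
  X=1: P(X=1) = 10/39, P(Y|X=1) = (1/5, 1/2, 1/10, 1/5) → H(Y|X=1) = 1.7610
  X=2: P(X=2) = 3/13, P(Y|X=2) = (1/9, 0, 2/3, 2/9) → H(Y|X=2) = 1.2244
  X=3: P(X=3) = 8/39, P(Y|X=3) = (1/8, 1/8, 1/8, 5/8) → H(Y|X=3) = 1.5488
H(Y|X) = (4/13)·1.3250 + (10/39)·1.7610 + (3/13)·1.2244 + (8/39)·1.5488 = 1.4595 bits

H(X,Y) = -Σ_{x,y} P(x,y) log₂ P(x,y). Per-cell terms -P(x,y)·log₂P(x,y):
  X=0: 0.4155, 0.1355, 0.3799, 0.0000
  X=1: 0.2198, 0.3799, 0.1355, 0.2198
  X=2: 0.1355, 0.0000, 0.4155, 0.2198
  X=3: 0.1355, 0.1355, 0.1355, 0.3799
  (cells with P = 0 contribute 0)
Sum of the 16 terms: H(X,Y) = 3.4431 bits

Chain rule check:
  H(X) + H(Y|X) = 1.9837 + 1.4595 = 3.4432 bits
  H(X,Y) = 3.4431 bits
✓ Chain rule verified (Δ = 0.0001 is 4-dp rounding noise: each of the three values was rounded independently).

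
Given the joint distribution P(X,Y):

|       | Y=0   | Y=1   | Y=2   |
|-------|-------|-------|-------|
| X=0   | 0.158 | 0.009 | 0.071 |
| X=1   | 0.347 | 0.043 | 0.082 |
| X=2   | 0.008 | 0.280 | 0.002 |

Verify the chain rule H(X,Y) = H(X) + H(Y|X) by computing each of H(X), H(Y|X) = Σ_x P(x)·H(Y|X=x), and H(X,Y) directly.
H(X) = 1.5220 bits, H(Y|X) = 0.8395 bits, H(X,Y) = 2.3615 bits

Marginal of X (row sums):
  P(X=0) = 0.158 + 0.009 + 0.071 = 0.238
  P(X=1) = 0.347 + 0.043 + 0.082 = 0.472
  P(X=2) = 0.008 + 0.280 + 0.002 = 0.290
H(X) = -[0.238·log₂(0.238) + 0.472·log₂(0.472) + 0.290·log₂(0.290)]
  = 0.4929 + 0.5112 + 0.5179 = 1.5220 bits

H(Y|X) = Σ_x P(x)·H(Y|X=x):
  X=0: P(X=0) = 0.238, P(Y|X=0) = (79/119, 9/238, 71/238) → H(Y|X=0) = 1.0916
  X=1: P(X=1) = 0.472, P(Y|X=1) = (347/472, 43/472, 41/236) → H(Y|X=1) = 1.0799
  X=2: P(X=2) = 0.290, P(Y|X=2) = (4/145, 28/29, 1/145) → H(Y|X=2) = 0.2413
H(Y|X) = 0.238·1.0916 + 0.472·1.0799 + 0.290·0.2413 = 0.8395 bits

H(X,Y) = -Σ_{x,y} P(x,y) log₂ P(x,y). Per-cell terms -P(x,y)·log₂P(x,y):
  X=0: 0.4206, 0.0612, 0.2709
  X=1: 0.5299, 0.1952, 0.2959
  X=2: 0.0557, 0.5142, 0.0179
Sum of the 9 terms: H(X,Y) = 2.3615 bits

Chain rule check:
  H(X) + H(Y|X) = 1.5220 + 0.8395 = 2.3615 bits
  H(X,Y) = 2.3615 bits
✓ Chain rule verified.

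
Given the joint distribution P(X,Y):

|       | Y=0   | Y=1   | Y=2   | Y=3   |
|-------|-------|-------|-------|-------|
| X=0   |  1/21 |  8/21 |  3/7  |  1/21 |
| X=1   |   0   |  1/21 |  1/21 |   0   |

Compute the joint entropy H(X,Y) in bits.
1.8909 bits

H(X,Y) = -Σ_{x,y} P(x,y) log₂ P(x,y). Per-cell terms -P(x,y)·log₂P(x,y):
  X=0: 0.20916, 0.53041, 0.52388, 0.20916
  X=1: 0.00000, 0.20916, 0.20916, 0.00000
  (cells with P = 0 contribute 0)
Sum of the 8 terms: H(X,Y) = 1.8909 bits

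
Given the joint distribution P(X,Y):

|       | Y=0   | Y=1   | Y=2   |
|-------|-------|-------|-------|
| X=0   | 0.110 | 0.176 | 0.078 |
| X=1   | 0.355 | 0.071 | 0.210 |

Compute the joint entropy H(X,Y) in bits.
2.3526 bits

H(X,Y) = -Σ_{x,y} P(x,y) log₂ P(x,y). Per-cell terms -P(x,y)·log₂P(x,y):
  X=0: 0.3503, 0.4411, 0.2871
  X=1: 0.5304, 0.2709, 0.4728
Sum of the 6 terms: H(X,Y) = 2.3526 bits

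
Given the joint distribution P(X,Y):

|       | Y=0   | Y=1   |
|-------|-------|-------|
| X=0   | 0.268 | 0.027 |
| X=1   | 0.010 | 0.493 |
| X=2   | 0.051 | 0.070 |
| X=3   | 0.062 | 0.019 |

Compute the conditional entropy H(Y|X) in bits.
0.3836 bits

H(Y|X) = H(X,Y) - H(X)

H(X,Y) = -Σ_{x,y} P(x,y) log₂ P(x,y). Per-cell terms -P(x,y)·log₂P(x,y):
  X=0: 0.50912, 0.14069
  X=1: 0.06644, 0.50303
  X=2: 0.21896, 0.26856
  X=3: 0.24872, 0.10864
Sum of the 8 terms: H(X,Y) = 2.0642 bits

Marginal of X (row sums):
  P(X=0) = 0.268 + 0.027 = 0.295
  P(X=1) = 0.010 + 0.493 = 0.503
  P(X=2) = 0.051 + 0.070 = 0.121
  P(X=3) = 0.062 + 0.019 = 0.081
H(X) = -[0.295·log₂(0.295) + 0.503·log₂(0.503) + 0.121·log₂(0.121) + 0.081·log₂(0.081)]
  = 0.51956 + 0.49866 + 0.36868 + 0.29370 = 1.6806 bits

H(Y|X) = H(X,Y) - H(X) = 2.0642 - 1.6806 = 0.3836 bits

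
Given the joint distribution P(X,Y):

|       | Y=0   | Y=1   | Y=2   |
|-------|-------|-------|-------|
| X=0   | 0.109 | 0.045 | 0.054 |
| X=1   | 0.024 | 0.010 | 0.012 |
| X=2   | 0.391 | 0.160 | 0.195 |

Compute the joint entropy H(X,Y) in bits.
2.4620 bits

H(X,Y) = -Σ_{x,y} P(x,y) log₂ P(x,y). Per-cell terms -P(x,y)·log₂P(x,y):
  X=0: 0.34854, 0.20133, 0.22739
  X=1: 0.12914, 0.06644, 0.07657
  X=2: 0.52971, 0.42302, 0.45990
Sum of the 9 terms: H(X,Y) = 2.4620 bits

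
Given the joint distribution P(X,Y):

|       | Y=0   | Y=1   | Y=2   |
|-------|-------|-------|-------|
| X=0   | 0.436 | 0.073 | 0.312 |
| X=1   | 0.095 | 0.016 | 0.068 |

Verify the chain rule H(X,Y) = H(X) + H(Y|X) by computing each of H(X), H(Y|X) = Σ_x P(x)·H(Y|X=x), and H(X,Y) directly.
H(X) = 0.6779 bits, H(Y|X) = 1.3260 bits, H(X,Y) = 2.0039 bits

Marginal of X (row sums):
  P(X=0) = 0.436 + 0.073 + 0.312 = 0.821
  P(X=1) = 0.095 + 0.016 + 0.068 = 0.179
H(X) = -[0.821·log₂(0.821) + 0.179·log₂(0.179)]
  = 0.2336 + 0.4443 = 0.6779 bits

H(Y|X) = Σ_x P(x)·H(Y|X=x):
  X=0: P(X=0) = 0.821, P(Y|X=0) = (436/821, 73/821, 312/821) → H(Y|X=0) = 1.3258
  X=1: P(X=1) = 0.179, P(Y|X=1) = (95/179, 16/179, 68/179) → H(Y|X=1) = 1.3269
H(Y|X) = 0.821·1.3258 + 0.179·1.3269 = 1.3260 bits

H(X,Y) = -Σ_{x,y} P(x,y) log₂ P(x,y). Per-cell terms -P(x,y)·log₂P(x,y):
  X=0: 0.5222, 0.2756, 0.5243
  X=1: 0.3226, 0.0955, 0.2637
Sum of the 6 terms: H(X,Y) = 2.0039 bits

Chain rule check:
  H(X) + H(Y|X) = 0.6779 + 1.3260 = 2.0039 bits
  H(X,Y) = 2.0039 bits
✓ Chain rule verified.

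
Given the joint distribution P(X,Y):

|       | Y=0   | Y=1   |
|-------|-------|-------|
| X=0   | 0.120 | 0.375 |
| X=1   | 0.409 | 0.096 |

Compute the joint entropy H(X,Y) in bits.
1.7498 bits

H(X,Y) = -Σ_{x,y} P(x,y) log₂ P(x,y). Per-cell terms -P(x,y)·log₂P(x,y):
  X=0: 0.3671, 0.5306
  X=1: 0.5275, 0.3246
Sum of the 4 terms: H(X,Y) = 1.7498 bits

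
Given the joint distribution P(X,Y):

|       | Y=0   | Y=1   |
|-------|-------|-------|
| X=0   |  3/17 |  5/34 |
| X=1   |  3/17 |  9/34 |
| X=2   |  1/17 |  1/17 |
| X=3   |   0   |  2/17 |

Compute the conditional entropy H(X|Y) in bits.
1.6642 bits

H(X|Y) = H(X,Y) - H(Y)

H(X,Y) = -Σ_{x,y} P(x,y) log₂ P(x,y). Per-cell terms -P(x,y)·log₂P(x,y):
  X=0: 0.44162, 0.40670
  X=1: 0.44162, 0.50758
  X=2: 0.24044, 0.24044
  X=3: 0.00000, 0.36323
  (cells with P = 0 contribute 0)
Sum of the 8 terms: H(X,Y) = 2.6416 bits

Marginal of Y (column sums):
  P(Y=0) = 3/17 + 3/17 + 1/17 + 0 = 7/17
  P(Y=1) = 5/34 + 9/34 + 1/17 + 2/17 = 10/17
H(Y) = -[(7/17)·log₂(7/17) + (10/17)·log₂(10/17)]
  = 0.52710 + 0.45031 = 0.9774 bits

H(X|Y) = H(X,Y) - H(Y) = 2.6416 - 0.9774 = 1.6642 bits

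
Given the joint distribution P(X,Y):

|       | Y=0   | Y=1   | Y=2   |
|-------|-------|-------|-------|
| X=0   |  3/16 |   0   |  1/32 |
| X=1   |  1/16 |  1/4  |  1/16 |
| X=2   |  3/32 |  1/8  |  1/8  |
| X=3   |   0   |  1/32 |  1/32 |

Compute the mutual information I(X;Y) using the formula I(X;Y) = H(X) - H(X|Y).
0.3556 bits

I(X;Y) = H(X) - H(X|Y)

Marginal of X (row sums):
  P(X=0) = 3/16 + 0 + 1/32 = 7/32
  P(X=1) = 1/16 + 1/4 + 1/16 = 3/8
  P(X=2) = 3/32 + 1/8 + 1/8 = 11/32
  P(X=3) = 0 + 1/32 + 1/32 = 1/16
H(X) = -[(7/32)·log₂(7/32) + (3/8)·log₂(3/8) + (11/32)·log₂(11/32) + (1/16)·log₂(1/16)]
  = 0.47964 + 0.53064 + 0.52957 + 0.25000 = 1.78985 bits

Marginal of Y (column sums):
  P(Y=0) = 3/16 + 1/16 + 3/32 + 0 = 11/32
  P(Y=1) = 0 + 1/4 + 1/8 + 1/32 = 13/32
  P(Y=2) = 1/32 + 1/16 + 1/8 + 1/32 = 1/4
H(X|Y) = Σ_y P(y)·H(X|Y=y):
  Y=0: P(Y=0) = 11/32, P(X|Y=0) = (6/11, 2/11, 3/11, 0) → H(X|Y=0) = 1.43537
  Y=1: P(Y=1) = 13/32, P(X|Y=1) = (0, 8/13, 4/13, 1/13) → H(X|Y=1) = 1.23890
  Y=2: P(Y=2) = 1/4, P(X|Y=2) = (1/8, 1/4, 1/2, 1/8) → H(X|Y=2) = 1.75000
H(X|Y) = (11/32)·1.43537 + (13/32)·1.23890 + (1/4)·1.75000 = 1.43421 bits

I(X;Y) = H(X) - H(X|Y) = 1.78985 - 1.43421 = 0.3556 bits

Cross-check via I(X;Y) = H(X) + H(Y) - H(X,Y): computing H(Y) from the column sums and H(X,Y) from the 12 cells in the same way gives H(Y) = 1.55752 bits and H(X,Y) = 2.99173 bits, so
I(X;Y) = 1.78985 + 1.55752 - 2.99173 = 0.3556 bits ✓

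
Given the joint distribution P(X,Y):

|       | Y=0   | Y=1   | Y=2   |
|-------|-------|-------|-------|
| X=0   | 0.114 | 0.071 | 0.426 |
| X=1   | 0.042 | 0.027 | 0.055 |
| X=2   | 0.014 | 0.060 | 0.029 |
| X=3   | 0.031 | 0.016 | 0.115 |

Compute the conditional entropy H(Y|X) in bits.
1.2321 bits

H(Y|X) = H(X,Y) - H(X)

H(X,Y) = -Σ_{x,y} P(x,y) log₂ P(x,y). Per-cell terms -P(x,y)·log₂P(x,y):
  X=0: 0.35715, 0.27094, 0.52444
  X=1: 0.19209, 0.14069, 0.23014
  X=2: 0.08622, 0.24353, 0.14813
  X=3: 0.15536, 0.09545, 0.35883
Sum of the 12 terms: H(X,Y) = 2.8030 bits

Marginal of X (row sums):
  P(X=0) = 0.114 + 0.071 + 0.426 = 0.611
  P(X=1) = 0.042 + 0.027 + 0.055 = 0.124
  P(X=2) = 0.014 + 0.060 + 0.029 = 0.103
  P(X=3) = 0.031 + 0.016 + 0.115 = 0.162
H(X) = -[0.611·log₂(0.611) + 0.124·log₂(0.124) + 0.103·log₂(0.103) + 0.162·log₂(0.162)]
  = 0.43427 + 0.37344 + 0.33777 + 0.42540 = 1.5709 bits

H(Y|X) = H(X,Y) - H(X) = 2.8030 - 1.5709 = 1.2321 bits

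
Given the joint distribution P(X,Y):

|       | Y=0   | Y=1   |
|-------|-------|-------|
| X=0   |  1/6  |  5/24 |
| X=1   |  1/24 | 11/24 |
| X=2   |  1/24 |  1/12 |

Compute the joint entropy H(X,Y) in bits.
2.0990 bits

H(X,Y) = -Σ_{x,y} P(x,y) log₂ P(x,y). Per-cell terms -P(x,y)·log₂P(x,y):
  X=0: 0.43083, 0.47147
  X=1: 0.19104, 0.51587
  X=2: 0.19104, 0.29875
Sum of the 6 terms: H(X,Y) = 2.0990 bits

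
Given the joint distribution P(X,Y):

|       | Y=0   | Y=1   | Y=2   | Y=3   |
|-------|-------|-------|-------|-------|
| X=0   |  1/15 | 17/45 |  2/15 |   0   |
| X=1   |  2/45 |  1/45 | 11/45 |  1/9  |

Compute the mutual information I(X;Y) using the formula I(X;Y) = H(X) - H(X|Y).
0.3969 bits

I(X;Y) = H(X) - H(X|Y)

Marginal of X (row sums):
  P(X=0) = 1/15 + 17/45 + 2/15 + 0 = 26/45
  P(X=1) = 2/45 + 1/45 + 11/45 + 1/9 = 19/45
H(X) = -[(26/45)·log₂(26/45) + (19/45)·log₂(19/45)]
  = 0.4573 + 0.5252 = 0.9825 bits

Marginal of Y (column sums):
  P(Y=0) = 1/15 + 2/45 = 1/9
  P(Y=1) = 17/45 + 1/45 = 2/5
  P(Y=2) = 2/15 + 11/45 = 17/45
  P(Y=3) = 0 + 1/9 = 1/9
H(X|Y) = Σ_y P(y)·H(X|Y=y):
  Y=0: P(Y=0) = 1/9, P(X|Y=0) = (3/5, 2/5) → H(X|Y=0) = 0.9710
  Y=1: P(Y=1) = 2/5, P(X|Y=1) = (17/18, 1/18) → H(X|Y=1) = 0.3095
  Y=2: P(Y=2) = 17/45, P(X|Y=2) = (6/17, 11/17) → H(X|Y=2) = 0.9367
  Y=3: P(Y=3) = 1/9, P(X|Y=3) = (0, 1) → H(X|Y=3) = 0.0000
H(X|Y) = (1/9)·0.9710 + (2/5)·0.3095 + (17/45)·0.9367 + (1/9)·0.0000 = 0.5856 bits

I(X;Y) = H(X) - H(X|Y) = 0.9825 - 0.5856 = 0.3969 bits

Cross-check via I(X;Y) = H(X) + H(Y) - H(X,Y): computing H(Y) from the column sums and H(X,Y) from the 8 cells in the same way gives H(Y) = 1.7637 bits and H(X,Y) = 2.3493 bits, so
I(X;Y) = 0.9825 + 1.7637 - 2.3493 = 0.3969 bits ✓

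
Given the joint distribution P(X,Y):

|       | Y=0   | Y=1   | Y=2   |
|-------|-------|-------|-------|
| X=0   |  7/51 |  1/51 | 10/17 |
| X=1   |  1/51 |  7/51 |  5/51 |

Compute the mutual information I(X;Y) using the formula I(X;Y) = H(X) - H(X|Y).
0.2424 bits

I(X;Y) = H(X) - H(X|Y)

Marginal of X (row sums):
  P(X=0) = 7/51 + 1/51 + 10/17 = 38/51
  P(X=1) = 1/51 + 7/51 + 5/51 = 13/51
H(X) = -[(38/51)·log₂(38/51) + (13/51)·log₂(13/51)]
  = 0.3162925 + 0.5026630 = 0.8189555 bits

Marginal of Y (column sums):
  P(Y=0) = 7/51 + 1/51 = 8/51
  P(Y=1) = 1/51 + 7/51 = 8/51
  P(Y=2) = 10/17 + 5/51 = 35/51
H(X|Y) = Σ_y P(y)·H(X|Y=y):
  Y=0: P(Y=0) = 8/51, P(X|Y=0) = (7/8, 1/8) → H(X|Y=0) = 0.5435644
  Y=1: P(Y=1) = 8/51, P(X|Y=1) = (1/8, 7/8) → H(X|Y=1) = 0.5435644
  Y=2: P(Y=2) = 35/51, P(X|Y=2) = (6/7, 1/7) → H(X|Y=2) = 0.5916728
H(X|Y) = (8/51)·0.5435644 + (8/51)·0.5435644 + (35/51)·0.5916728 = 0.5765800 bits

I(X;Y) = H(X) - H(X|Y) = 0.8189555 - 0.5765800 = 0.2424 bits

Cross-check via I(X;Y) = H(X) + H(Y) - H(X,Y): computing H(Y) from the column sums and H(X,Y) from the 6 cells in the same way gives H(Y) = 1.2111527 bits and H(X,Y) = 1.7877327 bits, so
I(X;Y) = 0.8189555 + 1.2111527 - 1.7877327 = 0.2424 bits ✓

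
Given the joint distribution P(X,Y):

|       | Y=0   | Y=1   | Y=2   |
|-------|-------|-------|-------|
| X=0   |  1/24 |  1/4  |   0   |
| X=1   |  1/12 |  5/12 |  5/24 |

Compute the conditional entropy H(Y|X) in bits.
1.1167 bits

H(Y|X) = H(X,Y) - H(X)

H(X,Y) = -Σ_{x,y} P(x,y) log₂ P(x,y). Per-cell terms -P(x,y)·log₂P(x,y):
  X=0: 0.1910401, 0.5000000, 0.0000000
  X=1: 0.2987469, 0.5262643, 0.4714655
  (cells with P = 0 contribute 0)
Sum of the 6 terms: H(X,Y) = 1.9875168 bits

Marginal of X (row sums):
  P(X=0) = 1/24 + 1/4 + 0 = 7/24
  P(X=1) = 1/12 + 5/12 + 5/24 = 17/24
H(X) = -[(7/24)·log₂(7/24) + (17/24)·log₂(17/24)]
  = 0.5184689 + 0.3523956 = 0.8708645 bits

H(Y|X) = H(X,Y) - H(X) = 1.9875168 - 0.8708645 = 1.1167 bits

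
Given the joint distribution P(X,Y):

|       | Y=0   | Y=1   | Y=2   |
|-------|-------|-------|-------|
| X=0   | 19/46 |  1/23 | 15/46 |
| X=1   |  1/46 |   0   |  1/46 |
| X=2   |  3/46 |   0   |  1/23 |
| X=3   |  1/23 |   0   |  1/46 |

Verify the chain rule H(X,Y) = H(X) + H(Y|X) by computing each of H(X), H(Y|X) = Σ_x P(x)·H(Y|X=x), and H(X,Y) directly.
H(X) = 1.0783 bits, H(Y|X) = 1.1829 bits, H(X,Y) = 2.2612 bits

Marginal of X (row sums):
  P(X=0) = 19/46 + 1/23 + 15/46 = 18/23
  P(X=1) = 1/46 + 0 + 1/46 = 1/23
  P(X=2) = 3/46 + 0 + 1/23 = 5/46
  P(X=3) = 1/23 + 0 + 1/46 = 3/46
H(X) = -[(18/23)·log₂(18/23) + (1/23)·log₂(1/23) + (5/46)·log₂(5/46) + (3/46)·log₂(3/46)]
  = 0.27676 + 0.19668 + 0.34800 + 0.25687 = 1.0783 bits

H(Y|X) = Σ_x P(x)·H(Y|X=x):
  X=0: P(X=0) = 18/23, P(Y|X=0) = (19/36, 1/18, 5/12) → H(Y|X=0) = 1.24454
  X=1: P(X=1) = 1/23, P(Y|X=1) = (1/2, 0, 1/2) → H(Y|X=1) = 1.00000
  X=2: P(X=2) = 5/46, P(Y|X=2) = (3/5, 0, 2/5) → H(Y|X=2) = 0.97095
  X=3: P(X=3) = 3/46, P(Y|X=3) = (2/3, 0, 1/3) → H(Y|X=3) = 0.91830
H(Y|X) = (18/23)·1.24454 + (1/23)·1.00000 + (5/46)·0.97095 + (3/46)·0.91830 = 1.1829 bits

H(X,Y) = -Σ_{x,y} P(x,y) log₂ P(x,y). Per-cell terms -P(x,y)·log₂P(x,y):
  X=0: 0.52689, 0.19668, 0.52718
  X=1: 0.12008, 0.00000, 0.12008
  X=2: 0.25687, 0.00000, 0.19668
  X=3: 0.19668, 0.00000, 0.12008
  (cells with P = 0 contribute 0)
Sum of the 12 terms: H(X,Y) = 2.2612 bits

Chain rule check:
  H(X) + H(Y|X) = 1.0783 + 1.1829 = 2.2612 bits
  H(X,Y) = 2.2612 bits
✓ Chain rule verified.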